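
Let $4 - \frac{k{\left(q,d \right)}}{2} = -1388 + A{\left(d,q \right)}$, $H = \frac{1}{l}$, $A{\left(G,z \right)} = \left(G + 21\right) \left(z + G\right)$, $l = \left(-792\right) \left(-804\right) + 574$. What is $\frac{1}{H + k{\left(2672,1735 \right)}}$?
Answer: $- \frac{637342}{9862612513199} \approx -6.4622 \cdot 10^{-8}$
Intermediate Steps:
$l = 637342$ ($l = 636768 + 574 = 637342$)
$A{\left(G,z \right)} = \left(21 + G\right) \left(G + z\right)$
$H = \frac{1}{637342} \approx 1.569 \cdot 10^{-6}$
$k{\left(q,d \right)} = 2784 - 42 d - 42 q - 2 d^{2} - 2 d q$ ($k{\left(q,d \right)} = 8 - 2 \left(-1388 + \left(d^{2} + 21 d + 21 q + d q\right)\right) = 8 - 2 \left(-1388 + d^{2} + 21 d + 21 q + d q\right) = 8 - \left(-2776 + 2 d^{2} + 42 d + 42 q + 2 d q\right) = 2784 - 42 d - 42 q - 2 d^{2} - 2 d q$)
$\frac{1}{H + k{\left(2672,1735 \right)}} = \frac{1}{\frac{1}{637342} - \left(182310 + 6020450 + 9271840\right)} = \frac{1}{\frac{1}{637342} - 15474600} = \frac{1}{- \frac{9862612513199}{637342}} = - \frac{637342}{9862612513199}$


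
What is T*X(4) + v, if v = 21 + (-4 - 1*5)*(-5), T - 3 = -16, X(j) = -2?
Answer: 92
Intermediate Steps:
T = -13 (T = 3 - 16 = -13)
v = 66 (v = 21 + (-4 - 5)*(-5) = 21 - 9*(-5) = 21 + 45 = 66)
T*X(4) + v = -13*(-2) + 66 = 26 + 66 = 92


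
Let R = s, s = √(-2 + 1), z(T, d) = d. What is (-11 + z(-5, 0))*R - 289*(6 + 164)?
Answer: -49130 - 11*I ≈ -49130.0 - 11.0*I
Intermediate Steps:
s = I (s = √(-1) = I ≈ 1.0*I)
R = I ≈ 1.0*I
(-11 + z(-5, 0))*R - 289*(6 + 164) = (-11 + 0)*I - 289*(6 + 164) = -11*I - 289*170 = -11*I - 49130 = -49130 - 11*I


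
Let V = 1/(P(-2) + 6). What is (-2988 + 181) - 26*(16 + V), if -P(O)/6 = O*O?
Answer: -28994/9 ≈ -3221.6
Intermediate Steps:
P(O) = -6*O² (P(O) = -6*O*O = -6*O²)
V = -1/18 (V = 1/(-6*(-2)² + 6) = 1/(-6*4 + 6) = 1/(-24 + 6) = 1/(-18) = -1/18 ≈ -0.055556)
(-2988 + 181) - 26*(16 + V) = (-2988 + 181) - 26*(16 - 1/18) = -2807 - 26*287/18 = -2807 - 3731/9 = -28994/9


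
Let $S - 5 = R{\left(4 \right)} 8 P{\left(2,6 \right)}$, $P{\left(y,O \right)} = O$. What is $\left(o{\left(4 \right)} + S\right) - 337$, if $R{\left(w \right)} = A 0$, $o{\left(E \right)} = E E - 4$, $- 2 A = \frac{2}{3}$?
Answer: $-320$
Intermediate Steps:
$A = - \frac{1}{3}$ ($A = - \frac{2 \cdot \frac{1}{3}}{2} = \left(- \frac{1}{2}\right) \frac{2}{3} = - \frac{1}{3} \approx -0.33333$)
$o{\left(E \right)} = -4 + E^{2}$ ($o{\left(E \right)} = E^{2} - 4 = -4 + E^{2}$)
$R{\left(w \right)} = 0$ ($R{\left(w \right)} = \left(- \frac{1}{3}\right) 0 = 0$)
$S = 5$ ($S = 5 + 0 \cdot 8 \cdot 6 = 5 + 0 \cdot 6 = 5 + 0 = 5$)
$\left(o{\left(4 \right)} + S\right) - 337 = \left(\left(-4 + 4^{2}\right) + 5\right) - 337 = \left(\left(-4 + 16\right) + 5\right) - 337 = \left(12 + 5\right) - 337 = 17 - 337 = -320$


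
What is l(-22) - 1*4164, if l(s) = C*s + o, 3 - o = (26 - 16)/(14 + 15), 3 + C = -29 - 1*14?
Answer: -91331/29 ≈ -3149.3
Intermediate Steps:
C = -46 (C = -3 + (-29 - 1*14) = -3 + (-29 - 14) = -3 - 43 = -46)
o = 77/29 (o = 3 - (26 - 16)/(14 + 15) = 3 - 10/29 = 77/29 ≈ 2.6552)
l(s) = 77/29 - 46*s (l(s) = -46*s + 77/29 = 77/29 - 46*s)
l(-22) - 1*4164 = (77/29 - 46*(-22)) - 1*4164 = (77/29 + 1012) - 4164 = 29425/29 - 4164 = -91331/29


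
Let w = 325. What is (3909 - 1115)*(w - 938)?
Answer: -1712722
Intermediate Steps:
(3909 - 1115)*(w - 938) = (3909 - 1115)*(325 - 938) = 2794*(-613) = -1712722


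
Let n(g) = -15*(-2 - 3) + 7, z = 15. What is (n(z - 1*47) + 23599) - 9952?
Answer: 13729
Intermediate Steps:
n(g) = 82 (n(g) = -15*(-5) + 7 = -3*(-25) + 7 = 75 + 7 = 82)
(n(z - 1*47) + 23599) - 9952 = (82 + 23599) - 9952 = 23681 - 9952 = 13729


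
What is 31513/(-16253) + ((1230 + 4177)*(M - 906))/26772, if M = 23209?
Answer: 1959143327177/435125316 ≈ 4502.5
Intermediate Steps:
31513/(-16253) + ((1230 + 4177)*(M - 906))/26772 = 31513/(-16253) + ((1230 + 4177)*(23209 - 906))/26772 = 31513*(-1/16253) + (5407*22303)*(1/26772) = -31513/16253 + 120592321*(1/26772) = -31513/16253 + 120592321/26772 = 1959143327177/435125316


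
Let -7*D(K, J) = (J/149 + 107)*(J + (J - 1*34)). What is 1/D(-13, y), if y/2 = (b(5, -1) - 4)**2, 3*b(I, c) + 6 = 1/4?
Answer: -2703456/4400760529 ≈ -0.00061432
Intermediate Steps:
b(I, c) = -23/12 (b(I, c) = -2 + (1/3)/4 = -2 + (1/3)*(1/4) = -2 + 1/12 = -23/12)
y = 5041/72 (y = 2*(-23/12 - 4)**2 = 2*(-71/12)**2 = 2*(5041/144) = 5041/72 ≈ 70.014)
D(K, J) = -(-34 + 2*J)*(107 + J/149)/7 (D(K, J) = -(J/149 + 107)*(J + (J - 1*34))/7 = -(J*(1/149) + 107)*(J + (J - 34))/7 = -(J/149 + 107)*(J + (-34 + J))/7 = -(107 + J/149)*(-34 + 2*J)/7 = -(-34 + 2*J)*(107 + J/149)/7)
1/D(-13, y) = 1/(3638/7 - 31852/1043*5041/72 - 2*(5041/72)**2/1043) = 1/(3638/7 - 40141483/18774 - 2/1043*25411681/5184) = 1/(3638/7 - 40141483/18774 - 25411681/2703456) = 1/(-4400760529/2703456) = -2703456/4400760529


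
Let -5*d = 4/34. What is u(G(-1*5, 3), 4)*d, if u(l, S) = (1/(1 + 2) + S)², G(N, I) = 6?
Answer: -338/765 ≈ -0.44183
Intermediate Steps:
d = -2/85 (d = -4/(5*34) = -⅕*2/17 = -2/85 ≈ -0.023529)
u(l, S) = (⅓ + S)² (u(l, S) = (1/3 + S)² = (⅓ + S)²)
u(G(-1*5, 3), 4)*d = ((1 + 3*4)²/9)*(-2/85) = ((1 + 12)²/9)*(-2/85) = ((⅑)*13²)*(-2/85) = ((⅑)*169)*(-2/85) = (169/9)*(-2/85) = -338/765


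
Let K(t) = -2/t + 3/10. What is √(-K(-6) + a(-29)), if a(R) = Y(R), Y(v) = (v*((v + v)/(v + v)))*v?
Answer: √756330/30 ≈ 28.989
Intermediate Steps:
K(t) = 3/10 - 2/t (K(t) = -2/t + 3*(⅒) = -2/t + 3/10 = 3/10 - 2/t)
Y(v) = v² (Y(v) = (v*((2*v)/((2*v))))*v = (v*((2*v)*(1/(2*v))))*v = (v*1)*v = v*v = v²)
a(R) = R²
√(-K(-6) + a(-29)) = √(-(3/10 - 2/(-6)) + (-29)²) = √(-(3/10 - 2*(-⅙)) + 841) = √(-(3/10 + ⅓) + 841) = √(-1*19/30 + 841) = √(-19/30 + 841) = √(25211/30) = √756330/30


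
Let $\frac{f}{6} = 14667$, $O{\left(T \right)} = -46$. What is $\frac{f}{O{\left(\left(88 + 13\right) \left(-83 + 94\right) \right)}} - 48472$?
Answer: $- \frac{1158857}{23} \approx -50385.0$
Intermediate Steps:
$f = 88002$ ($f = 6 \cdot 14667 = 88002$)
$\frac{f}{O{\left(\left(88 + 13\right) \left(-83 + 94\right) \right)}} - 48472 = \frac{88002}{-46} - 48472 = 88002 \left(- \frac{1}{46}\right) - 48472 = - \frac{44001}{23} - 48472 = - \frac{1158857}{23}$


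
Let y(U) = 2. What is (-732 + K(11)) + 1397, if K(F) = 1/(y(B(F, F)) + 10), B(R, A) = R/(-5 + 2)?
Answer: 7981/12 ≈ 665.08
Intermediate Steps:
B(R, A) = -R/3 (B(R, A) = R/(-3) = -R/3)
K(F) = 1/12 (K(F) = 1/(2 + 10) = 1/12)
(-732 + K(11)) + 1397 = (-732 + 1/12) + 1397 = -8783/12 + 1397 = 7981/12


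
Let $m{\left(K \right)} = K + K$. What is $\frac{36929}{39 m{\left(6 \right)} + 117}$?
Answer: $\frac{36929}{585} \approx 63.126$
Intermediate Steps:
$m{\left(K \right)} = 2 K$
$\frac{36929}{39 m{\left(6 \right)} + 117} = \frac{36929}{39 \cdot 2 \cdot 6 + 117} = \frac{36929}{39 \cdot 12 + 117} = \frac{36929}{468 + 117} = \frac{36929}{585}$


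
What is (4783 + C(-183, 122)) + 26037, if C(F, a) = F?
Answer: 30637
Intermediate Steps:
(4783 + C(-183, 122)) + 26037 = (4783 - 183) + 26037 = 4600 + 26037 = 30637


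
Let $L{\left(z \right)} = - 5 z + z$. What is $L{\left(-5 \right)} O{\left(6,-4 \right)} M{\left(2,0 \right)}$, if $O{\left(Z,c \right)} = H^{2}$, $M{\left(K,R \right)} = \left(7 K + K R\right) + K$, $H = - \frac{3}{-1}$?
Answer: $2880$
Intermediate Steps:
$H = 3$ ($H = \left(-3\right) \left(-1\right) = 3$)
$M{\left(K,R \right)} = 8 K + K R$
$O{\left(Z,c \right)} = 9$ ($O{\left(Z,c \right)} = 3^{2} = 9$)
$L{\left(z \right)} = - 4 z$
$L{\left(-5 \right)} O{\left(6,-4 \right)} M{\left(2,0 \right)} = \left(-4\right) \left(-5\right) 9 \cdot 2 \left(8 + 0\right) = 20 \cdot 9 \cdot 2 \cdot 8 = 180 \cdot 16 = 2880$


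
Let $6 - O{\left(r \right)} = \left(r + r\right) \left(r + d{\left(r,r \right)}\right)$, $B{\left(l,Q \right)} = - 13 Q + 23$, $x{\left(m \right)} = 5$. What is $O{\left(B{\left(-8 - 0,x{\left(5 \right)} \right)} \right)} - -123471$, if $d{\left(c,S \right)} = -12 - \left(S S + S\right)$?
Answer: $-25707$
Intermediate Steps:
$B{\left(l,Q \right)} = 23 - 13 Q$
$d{\left(c,S \right)} = -12 - S - S^{2}$ ($d{\left(c,S \right)} = -12 - \left(S^{2} + S\right) = -12 - \left(S + S^{2}\right) = -12 - S - S^{2}$)
$O{\left(r \right)} = 6 - 2 r \left(-12 - r^{2}\right)$ ($O{\left(r \right)} = 6 - \left(r + r\right) \left(r - \left(12 + r + r^{2}\right)\right) = 6 - 2 r \left(-12 - r^{2}\right)$)
$O{\left(B{\left(-8 - 0,x{\left(5 \right)} \right)} \right)} - -123471 = \left(6 + 2 \left(23 - 65\right)^{3} + 24 \left(23 - 65\right)\right) - -123471 = \left(6 + 2 \left(23 - 65\right)^{3} + 24 \left(23 - 65\right)\right) + 123471 = \left(6 + 2 \left(-42\right)^{3} + 24 \left(-42\right)\right) + 123471 = \left(6 + 2 \left(-74088\right) - 1008\right) + 123471 = \left(6 - 148176 - 1008\right) + 123471 = -149178 + 123471 = -25707$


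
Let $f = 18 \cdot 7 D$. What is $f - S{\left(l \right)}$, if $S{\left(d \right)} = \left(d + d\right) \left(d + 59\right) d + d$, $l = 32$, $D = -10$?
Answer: $-187660$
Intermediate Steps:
$f = -1260$ ($f = 18 \cdot 7 \left(-10\right) = 126 \left(-10\right) = -1260$)
$S{\left(d \right)} = d + 2 d^{2} \left(59 + d\right)$ ($S{\left(d \right)} = 2 d \left(59 + d\right) d + d = 2 d^{2} \left(59 + d\right) + d = d + 2 d^{2} \left(59 + d\right)$)
$f - S{\left(l \right)} = -1260 - 32 \left(1 + 2 \cdot 32^{2} + 118 \cdot 32\right) = -1260 - 32 \left(1 + 2 \cdot 1024 + 3776\right) = -1260 - 32 \left(1 + 2048 + 3776\right) = -1260 - 32 \cdot 5825 = -1260 - 186400 = -187660$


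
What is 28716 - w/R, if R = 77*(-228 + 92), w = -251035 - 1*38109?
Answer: 37553101/1309 ≈ 28688.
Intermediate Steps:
w = -289144 (w = -251035 - 38109 = -289144)
R = -10472 (R = 77*(-136) = -10472)
28716 - w/R = 28716 - (-289144)/(-10472) = 28716 - (-289144)*(-1)/10472 = 28716 - 1*36143/1309 = 28716 - 36143/1309 = 37553101/1309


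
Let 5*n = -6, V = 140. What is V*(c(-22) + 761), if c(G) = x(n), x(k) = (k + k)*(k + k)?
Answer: 536732/5 ≈ 1.0735e+5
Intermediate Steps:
n = -6/5 (n = (1/5)*(-6) = -6/5 ≈ -1.2000)
x(k) = 4*k**2 (x(k) = (2*k)*(2*k) = 4*k**2)
c(G) = 144/25 (c(G) = 4*(-6/5)**2 = 4*(36/25) = 144/25)
V*(c(-22) + 761) = 140*(144/25 + 761) = 140*(19169/25) = 536732/5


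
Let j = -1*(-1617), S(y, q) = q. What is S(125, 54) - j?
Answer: -1563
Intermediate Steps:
j = 1617
S(125, 54) - j = 54 - 1*1617 = 54 - 1617 = -1563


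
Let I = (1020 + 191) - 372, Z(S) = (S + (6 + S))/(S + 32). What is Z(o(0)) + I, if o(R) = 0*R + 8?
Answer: 16791/20 ≈ 839.55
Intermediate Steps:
o(R) = 8 (o(R) = 0 + 8 = 8)
Z(S) = (6 + 2*S)/(32 + S)
I = 839 (I = 1211 - 372 = 839)
Z(o(0)) + I = 2*(3 + 8)/(32 + 8) + 839 = 2*11/40 + 839 = 2*(1/40)*11 + 839 = 11/20 + 839 = 16791/20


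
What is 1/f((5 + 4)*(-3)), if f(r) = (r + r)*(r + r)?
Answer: 1/2916 ≈ 0.00034294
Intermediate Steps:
f(r) = 4*r**2 (f(r) = (2*r)*(2*r) = 4*r**2)
1/f((5 + 4)*(-3)) = 1/(4*((5 + 4)*(-3))**2) = 1/(4*(9*(-3))**2) = 1/(4*(-27)**2) = 1/(4*729) = 1/2916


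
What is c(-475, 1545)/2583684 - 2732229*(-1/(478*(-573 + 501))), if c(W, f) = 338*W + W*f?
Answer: -196944413401/2470001904 ≈ -79.734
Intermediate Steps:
c(-475, 1545)/2583684 - 2732229*(-1/(478*(-573 + 501))) = -475*(338 + 1545)/2583684 - 2732229*(-1/(478*(-573 + 501))) = -475*1883*(1/2583684) - 2732229/((-72*(-478))) = -894425*1/2583684 - 2732229/34416 = -894425/2583684 - 2732229*1/34416 = -894425/2583684 - 303581/3824 = -196944413401/2470001904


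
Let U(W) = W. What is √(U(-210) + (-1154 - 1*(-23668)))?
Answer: 4*√1394 ≈ 149.35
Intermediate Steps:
√(U(-210) + (-1154 - 1*(-23668))) = √(-210 + (-1154 - 1*(-23668))) = √(-210 + (-1154 + 23668)) = √(-210 + 22514) = √22304 = 4*√1394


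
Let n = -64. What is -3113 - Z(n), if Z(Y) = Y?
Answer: -3049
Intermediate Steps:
-3113 - Z(n) = -3113 - 1*(-64) = -3113 + 64 = -3049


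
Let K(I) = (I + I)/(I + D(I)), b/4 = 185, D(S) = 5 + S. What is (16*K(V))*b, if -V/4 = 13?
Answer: 1231360/99 ≈ 12438.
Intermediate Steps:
V = -52 (V = -4*13 = -52)
b = 740 (b = 4*185 = 740)
K(I) = 2*I/(5 + 2*I) (K(I) = (I + I)/(I + (5 + I)) = (2*I)/(5 + 2*I) = 2*I/(5 + 2*I))
(16*K(V))*b = (16*(2*(-52)/(5 + 2*(-52))))*740 = (16*(2*(-52)/(5 - 104)))*740 = (16*(2*(-52)/(-99)))*740 = (16*(2*(-52)*(-1/99)))*740 = (16*(104/99))*740 = (1664/99)*740 = 1231360/99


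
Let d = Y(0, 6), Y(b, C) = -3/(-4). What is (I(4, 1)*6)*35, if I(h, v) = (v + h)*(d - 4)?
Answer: -6825/2 ≈ -3412.5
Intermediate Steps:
Y(b, C) = ¾ (Y(b, C) = -3*(-¼) = ¾)
d = ¾ ≈ 0.75000
I(h, v) = -13*h/4 - 13*v/4 (I(h, v) = (v + h)*(¾ - 4) = (h + v)*(-13/4) = -13*h/4 - 13*v/4)
(I(4, 1)*6)*35 = ((-13/4*4 - 13/4*1)*6)*35 = ((-13 - 13/4)*6)*35 = -65/4*6*35 = -195/2*35 = -6825/2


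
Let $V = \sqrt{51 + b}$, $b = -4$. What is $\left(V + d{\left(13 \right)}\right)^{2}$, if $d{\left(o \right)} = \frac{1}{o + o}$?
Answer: $\frac{31773}{676} + \frac{\sqrt{47}}{13} \approx 47.529$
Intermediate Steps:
$d{\left(o \right)} = \frac{1}{2 o}$
$V = \sqrt{47}$ ($V = \sqrt{51 - 4} = \sqrt{47} \approx 6.8557$)
$\left(V + d{\left(13 \right)}\right)^{2} = \left(\sqrt{47} + \frac{1}{2 \cdot 13}\right)^{2} = \left(\sqrt{47} + \frac{1}{2} \cdot \frac{1}{13}\right)^{2} = \left(\sqrt{47} + \frac{1}{26}\right)^{2} = \left(\frac{1}{26} + \sqrt{47}\right)^{2}$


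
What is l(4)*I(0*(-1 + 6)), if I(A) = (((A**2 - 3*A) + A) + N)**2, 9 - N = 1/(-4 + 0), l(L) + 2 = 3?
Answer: 1369/16 ≈ 85.563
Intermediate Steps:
l(L) = 1 (l(L) = -2 + 3 = 1)
N = 37/4 (N = 9 - 1/(-4 + 0) = 9 - 1/(-4) = 9 - 1*(-1/4) = 9 + 1/4 = 37/4 ≈ 9.2500)
I(A) = (37/4 + A**2 - 2*A)**2 (I(A) = (((A**2 - 3*A) + A) + 37/4)**2 = ((A**2 - 2*A) + 37/4)**2 = (37/4 + A**2 - 2*A)**2)
l(4)*I(0*(-1 + 6)) = 1*((37 - 0*(-1 + 6) + 4*(0*(-1 + 6))**2)**2/16) = 1*((37 - 0*5 + 4*(0*5)**2)**2/16) = 1*((37 - 8*0 + 4*0**2)**2/16) = 1*((37 + 0 + 4*0)**2/16) = 1*((37 + 0 + 0)**2/16) = 1*((1/16)*37**2) = 1*((1/16)*1369) = 1*(1369/16) = 1369/16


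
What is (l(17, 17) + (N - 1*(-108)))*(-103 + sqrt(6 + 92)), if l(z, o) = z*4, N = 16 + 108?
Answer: -30900 + 2100*sqrt(2) ≈ -27930.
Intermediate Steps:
N = 124
l(z, o) = 4*z
(l(17, 17) + (N - 1*(-108)))*(-103 + sqrt(6 + 92)) = (4*17 + (124 - 1*(-108)))*(-103 + sqrt(6 + 92)) = (68 + (124 + 108))*(-103 + sqrt(98)) = (68 + 232)*(-103 + 7*sqrt(2)) = 300*(-103 + 7*sqrt(2)) = -30900 + 2100*sqrt(2)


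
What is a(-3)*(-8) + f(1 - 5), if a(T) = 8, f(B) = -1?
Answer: -65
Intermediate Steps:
a(-3)*(-8) + f(1 - 5) = 8*(-8) - 1 = -64 - 1 = -65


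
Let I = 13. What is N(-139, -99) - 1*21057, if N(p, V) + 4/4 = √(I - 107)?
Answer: -21058 + I*√94 ≈ -21058.0 + 9.6954*I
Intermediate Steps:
N(p, V) = -1 + I*√94 (N(p, V) = -1 + √(13 - 107) = -1 + √(-94) = -1 + I*√94)
N(-139, -99) - 1*21057 = (-1 + I*√94) - 1*21057 = (-1 + I*√94) - 21057 = -21058 + I*√94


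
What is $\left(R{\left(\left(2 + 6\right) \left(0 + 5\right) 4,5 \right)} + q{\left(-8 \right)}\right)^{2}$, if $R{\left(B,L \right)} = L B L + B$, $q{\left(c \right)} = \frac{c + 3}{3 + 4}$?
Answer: $\frac{847683225}{49} \approx 1.73 \cdot 10^{7}$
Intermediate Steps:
$q{\left(c \right)} = \frac{3}{7} + \frac{c}{7}$ ($q{\left(c \right)} = \frac{3 + c}{7} = \left(3 + c\right) \frac{1}{7} = \frac{3}{7} + \frac{c}{7}$)
$R{\left(B,L \right)} = B + B L^{2}$ ($R{\left(B,L \right)} = B L L + B = B L^{2} + B = B + B L^{2}$)
$\left(R{\left(\left(2 + 6\right) \left(0 + 5\right) 4,5 \right)} + q{\left(-8 \right)}\right)^{2} = \left(\left(2 + 6\right) \left(0 + 5\right) 4 \left(1 + 5^{2}\right) + \left(\frac{3}{7} + \frac{1}{7} \left(-8\right)\right)\right)^{2} = \left(8 \cdot 5 \cdot 4 \left(1 + 25\right) + \left(\frac{3}{7} - \frac{8}{7}\right)\right)^{2} = \left(40 \cdot 4 \cdot 26 - \frac{5}{7}\right)^{2} = \left(160 \cdot 26 - \frac{5}{7}\right)^{2} = \left(4160 - \frac{5}{7}\right)^{2} = \left(\frac{29115}{7}\right)^{2} = \frac{847683225}{49}$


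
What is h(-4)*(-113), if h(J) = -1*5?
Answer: 565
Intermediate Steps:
h(J) = -5
h(-4)*(-113) = -5*(-113) = 565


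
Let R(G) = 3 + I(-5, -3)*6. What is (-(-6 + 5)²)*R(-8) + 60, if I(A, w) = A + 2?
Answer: 75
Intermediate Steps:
I(A, w) = 2 + A
R(G) = -15 (R(G) = 3 + (2 - 5)*6 = 3 - 3*6 = 3 - 18 = -15)
(-(-6 + 5)²)*R(-8) + 60 = -(-6 + 5)²*(-15) + 60 = -1*(-1)²*(-15) + 60 = -1*1*(-15) + 60 = -1*(-15) + 60 = 15 + 60 = 75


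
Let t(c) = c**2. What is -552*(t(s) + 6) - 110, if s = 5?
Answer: -17222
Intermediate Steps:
-552*(t(s) + 6) - 110 = -552*(5**2 + 6) - 110 = -552*(25 + 6) - 110 = -552*31 - 110 = -138*124 - 110 = -17112 - 110 = -17222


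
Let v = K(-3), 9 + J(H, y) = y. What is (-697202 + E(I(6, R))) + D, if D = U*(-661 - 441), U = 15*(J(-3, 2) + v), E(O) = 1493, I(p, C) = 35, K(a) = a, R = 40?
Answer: -530409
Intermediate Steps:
J(H, y) = -9 + y
v = -3
U = -150 (U = 15*((-9 + 2) - 3) = 15*(-7 - 3) = 15*(-10) = -150)
D = 165300 (D = -150*(-661 - 441) = -150*(-1102) = 165300)
(-697202 + E(I(6, R))) + D = (-697202 + 1493) + 165300 = -695709 + 165300 = -530409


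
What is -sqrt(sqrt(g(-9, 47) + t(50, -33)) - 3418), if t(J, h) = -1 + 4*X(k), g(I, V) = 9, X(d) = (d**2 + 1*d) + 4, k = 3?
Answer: -I*sqrt(3418 - 6*sqrt(2)) ≈ -58.391*I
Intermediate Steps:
X(d) = 4 + d + d**2 (X(d) = (d**2 + d) + 4 = (d + d**2) + 4 = 4 + d + d**2)
t(J, h) = 63 (t(J, h) = -1 + 4*(4 + 3 + 3**2) = -1 + 4*(4 + 3 + 9) = -1 + 4*16 = -1 + 64 = 63)
-sqrt(sqrt(g(-9, 47) + t(50, -33)) - 3418) = -sqrt(sqrt(9 + 63) - 3418) = -sqrt(sqrt(72) - 3418) = -sqrt(6*sqrt(2) - 3418) = -sqrt(-3418 + 6*sqrt(2))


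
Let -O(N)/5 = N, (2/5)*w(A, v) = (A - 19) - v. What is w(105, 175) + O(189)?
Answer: -2335/2 ≈ -1167.5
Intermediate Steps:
w(A, v) = -95/2 - 5*v/2 + 5*A/2 (w(A, v) = 5*((A - 19) - v)/2 = 5*((-19 + A) - v)/2 = 5*(-19 + A - v)/2 = -95/2 - 5*v/2 + 5*A/2)
O(N) = -5*N
w(105, 175) + O(189) = (-95/2 - 5/2*175 + (5/2)*105) - 5*189 = (-95/2 - 875/2 + 525/2) - 945 = -445/2 - 945 = -2335/2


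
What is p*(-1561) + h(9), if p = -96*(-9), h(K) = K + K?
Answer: -1348686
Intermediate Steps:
h(K) = 2*K
p = 864
p*(-1561) + h(9) = 864*(-1561) + 2*9 = -1348704 + 18 = -1348686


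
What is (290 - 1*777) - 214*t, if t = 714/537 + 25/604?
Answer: -42186535/54058 ≈ -780.39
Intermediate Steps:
t = 148227/108116 (t = 714*(1/537) + 25*(1/604) = 238/179 + 25/604 = 148227/108116 ≈ 1.3710)
(290 - 1*777) - 214*t = (290 - 1*777) - 214*148227/108116 = (290 - 777) - 15860289/54058 = -487 - 15860289/54058 = -42186535/54058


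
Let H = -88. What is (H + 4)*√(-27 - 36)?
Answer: -252*I*√7 ≈ -666.73*I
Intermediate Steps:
(H + 4)*√(-27 - 36) = (-88 + 4)*√(-27 - 36) = -252*I*√7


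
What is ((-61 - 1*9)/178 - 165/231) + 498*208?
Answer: 64532142/623 ≈ 1.0358e+5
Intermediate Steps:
((-61 - 1*9)/178 - 165/231) + 498*208 = ((-61 - 9)*(1/178) - 165*1/231) + 103584 = (-70*1/178 - 5/7) + 103584 = (-35/89 - 5/7) + 103584 = -690/623 + 103584 = 64532142/623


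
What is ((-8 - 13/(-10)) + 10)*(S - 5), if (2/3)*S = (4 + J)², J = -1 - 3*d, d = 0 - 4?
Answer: 4389/4 ≈ 1097.3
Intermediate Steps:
d = -4
J = 11 (J = -1 - 3*(-4) = -1 + 12 = 11)
S = 675/2 (S = 3*(4 + 11)²/2 = (3/2)*15² = (3/2)*225 = 675/2 ≈ 337.50)
((-8 - 13/(-10)) + 10)*(S - 5) = ((-8 - 13/(-10)) + 10)*(675/2 - 5) = ((-8 - 13*(-⅒)) + 10)*(665/2) = ((-8 + 13/10) + 10)*(665/2) = (-67/10 + 10)*(665/2) = (33/10)*(665/2) = 4389/4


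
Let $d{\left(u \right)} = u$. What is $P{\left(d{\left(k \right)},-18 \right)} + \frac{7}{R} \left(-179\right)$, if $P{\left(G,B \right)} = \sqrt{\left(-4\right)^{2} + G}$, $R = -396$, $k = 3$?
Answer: $\frac{1253}{396} + \sqrt{19} \approx 7.523$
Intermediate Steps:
$P{\left(G,B \right)} = \sqrt{16 + G}$
$P{\left(d{\left(k \right)},-18 \right)} + \frac{7}{R} \left(-179\right) = \sqrt{16 + 3} + \frac{7}{-396} \left(-179\right) = \sqrt{19} + 7 \left(- \frac{1}{396}\right) \left(-179\right) = \sqrt{19} - - \frac{1253}{396} = \sqrt{19} + \frac{1253}{396} = \frac{1253}{396} + \sqrt{19}$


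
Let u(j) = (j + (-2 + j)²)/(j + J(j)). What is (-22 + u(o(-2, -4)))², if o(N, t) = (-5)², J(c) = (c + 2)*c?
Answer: 55100929/122500 ≈ 449.80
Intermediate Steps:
J(c) = c*(2 + c) (J(c) = (2 + c)*c = c*(2 + c))
o(N, t) = 25
u(j) = (j + (-2 + j)²)/(j + j*(2 + j))
(-22 + u(o(-2, -4)))² = (-22 + (25 + (-2 + 25)²)/(25*(3 + 25)))² = (-22 + (1/25)*(25 + 23²)/28)² = (-22 + (1/25)*(1/28)*(25 + 529))² = (-22 + (1/25)*(1/28)*554)² = (-22 + 277/350)² = (-7423/350)² = 55100929/122500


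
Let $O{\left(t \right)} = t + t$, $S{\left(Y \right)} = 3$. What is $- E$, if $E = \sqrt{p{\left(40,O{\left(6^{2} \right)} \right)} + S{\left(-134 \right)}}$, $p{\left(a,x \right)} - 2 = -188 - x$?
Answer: $- i \sqrt{255} \approx - 15.969 i$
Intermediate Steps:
$O{\left(t \right)} = 2 t$
$p{\left(a,x \right)} = -186 - x$ ($p{\left(a,x \right)} = 2 - \left(188 + x\right) = -186 - x$)
$E = i \sqrt{255}$ ($E = \sqrt{\left(-186 - 2 \cdot 6^{2}\right) + 3} = \sqrt{\left(-186 - 2 \cdot 36\right) + 3} = \sqrt{\left(-186 - 72\right) + 3} = \sqrt{-258 + 3} = \sqrt{-255} = i \sqrt{255} \approx 15.969 i$)
$- E = - i \sqrt{255}$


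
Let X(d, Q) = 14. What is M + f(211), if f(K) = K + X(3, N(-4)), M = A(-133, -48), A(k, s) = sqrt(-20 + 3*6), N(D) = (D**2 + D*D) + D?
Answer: 225 + I*sqrt(2) ≈ 225.0 + 1.4142*I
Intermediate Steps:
N(D) = D + 2*D**2 (N(D) = (D**2 + D**2) + D = 2*D**2 + D = D + 2*D**2)
A(k, s) = I*sqrt(2) (A(k, s) = sqrt(-20 + 18) = sqrt(-2) = I*sqrt(2))
M = I*sqrt(2) ≈ 1.4142*I
f(K) = 14 + K (f(K) = K + 14 = 14 + K)
M + f(211) = I*sqrt(2) + (14 + 211) = I*sqrt(2) + 225 = 225 + I*sqrt(2)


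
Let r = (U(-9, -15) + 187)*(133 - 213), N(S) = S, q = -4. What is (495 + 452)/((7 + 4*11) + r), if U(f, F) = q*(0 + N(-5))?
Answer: -947/16509 ≈ -0.057363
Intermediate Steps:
U(f, F) = 20 (U(f, F) = -4*(0 - 5) = -4*(-5) = 20)
r = -16560 (r = (20 + 187)*(133 - 213) = 207*(-80) = -16560)
(495 + 452)/((7 + 4*11) + r) = (495 + 452)/((7 + 4*11) - 16560) = 947/((7 + 44) - 16560) = 947/(51 - 16560) = 947/(-16509) = 947*(-1/16509) = -947/16509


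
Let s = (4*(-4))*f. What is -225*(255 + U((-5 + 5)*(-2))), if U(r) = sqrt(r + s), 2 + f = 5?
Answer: -57375 - 900*I*sqrt(3) ≈ -57375.0 - 1558.8*I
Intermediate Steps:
f = 3 (f = -2 + 5 = 3)
s = -48 (s = (4*(-4))*3 = -16*3 = -48)
U(r) = sqrt(-48 + r) (U(r) = sqrt(r - 48) = sqrt(-48 + r))
-225*(255 + U((-5 + 5)*(-2))) = -225*(255 + sqrt(-48 + (-5 + 5)*(-2))) = -225*(255 + sqrt(-48 + 0*(-2))) = -225*(255 + sqrt(-48 + 0)) = -225*(255 + sqrt(-48)) = -225*(255 + 4*I*sqrt(3)) = -57375 - 900*I*sqrt(3)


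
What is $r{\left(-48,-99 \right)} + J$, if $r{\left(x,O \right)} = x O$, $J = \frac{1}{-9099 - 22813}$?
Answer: $\frac{151645823}{31912} \approx 4752.0$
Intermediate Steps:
$J = - \frac{1}{31912}$ ($J = \frac{1}{-9099 - 22813} = \frac{1}{-31912} = - \frac{1}{31912} \approx -3.1336 \cdot 10^{-5}$)
$r{\left(x,O \right)} = O x$
$r{\left(-48,-99 \right)} + J = \left(-99\right) \left(-48\right) - \frac{1}{31912} = 4752 - \frac{1}{31912} = \frac{151645823}{31912}$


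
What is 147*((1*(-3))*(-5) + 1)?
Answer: 2352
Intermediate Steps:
147*((1*(-3))*(-5) + 1) = 147*(-3*(-5) + 1) = 147*(15 + 1) = 147*16 = 2352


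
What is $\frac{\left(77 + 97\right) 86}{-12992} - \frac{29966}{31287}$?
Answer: $- \frac{7392215}{3504144} \approx -2.1096$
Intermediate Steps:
$\frac{\left(77 + 97\right) 86}{-12992} - \frac{29966}{31287} = 174 \cdot 86 \left(- \frac{1}{12992}\right) - \frac{29966}{31287} = 14964 \left(- \frac{1}{12992}\right) - \frac{29966}{31287} = - \frac{129}{112} - \frac{29966}{31287} = - \frac{7392215}{3504144}$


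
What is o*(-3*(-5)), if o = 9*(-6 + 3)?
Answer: -405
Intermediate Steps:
o = -27 (o = 9*(-3) = -27)
o*(-3*(-5)) = -(-81)*(-5) = -27*15 = -405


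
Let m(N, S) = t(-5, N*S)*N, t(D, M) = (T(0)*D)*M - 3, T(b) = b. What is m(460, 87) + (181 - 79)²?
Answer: 9024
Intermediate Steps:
t(D, M) = -3 (t(D, M) = (0*D)*M - 3 = 0*M - 3 = 0 - 3 = -3)
m(N, S) = -3*N
m(460, 87) + (181 - 79)² = -3*460 + (181 - 79)² = -1380 + 102² = -1380 + 10404 = 9024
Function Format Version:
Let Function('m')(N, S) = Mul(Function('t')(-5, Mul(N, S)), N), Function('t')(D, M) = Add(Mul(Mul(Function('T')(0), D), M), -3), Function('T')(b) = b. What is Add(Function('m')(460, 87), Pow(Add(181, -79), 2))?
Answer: 9024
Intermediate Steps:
Function('t')(D, M) = -3 (Function('t')(D, M) = Add(Mul(Mul(0, D), M), -3) = Add(Mul(0, M), -3) = Add(0, -3) = -3)
Function('m')(N, S) = Mul(-3, N)
Add(Function('m')(460, 87), Pow(Add(181, -79), 2)) = Add(Mul(-3, 460), Pow(Add(181, -79), 2)) = Add(-1380, Pow(102, 2)) = Add(-1380, 10404) = 9024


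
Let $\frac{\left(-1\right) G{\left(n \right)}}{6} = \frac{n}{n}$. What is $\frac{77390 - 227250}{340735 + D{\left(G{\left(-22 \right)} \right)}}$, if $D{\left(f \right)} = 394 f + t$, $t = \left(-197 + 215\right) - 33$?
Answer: $- \frac{37465}{84589} \approx -0.44291$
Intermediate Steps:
$t = -15$ ($t = 18 - 33 = -15$)
$G{\left(n \right)} = -6$ ($G{\left(n \right)} = - 6 \frac{n}{n} = \left(-6\right) 1 = -6$)
$D{\left(f \right)} = -15 + 394 f$ ($D{\left(f \right)} = 394 f - 15 = -15 + 394 f$)
$\frac{77390 - 227250}{340735 + D{\left(G{\left(-22 \right)} \right)}} = \frac{77390 - 227250}{340735 + \left(-15 + 394 \left(-6\right)\right)} = - \frac{149860}{340735 - 2379} = - \frac{149860}{338356} = \left(-149860\right) \frac{1}{338356} = - \frac{37465}{84589}$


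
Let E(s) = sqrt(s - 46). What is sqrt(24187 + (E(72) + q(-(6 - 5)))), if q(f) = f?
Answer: sqrt(24186 + sqrt(26)) ≈ 155.53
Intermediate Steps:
E(s) = sqrt(-46 + s)
sqrt(24187 + (E(72) + q(-(6 - 5)))) = sqrt(24187 + (sqrt(-46 + 72) - (6 - 5))) = sqrt(24187 + (sqrt(26) - 1*1)) = sqrt(24187 + (sqrt(26) - 1)) = sqrt(24187 + (-1 + sqrt(26))) = sqrt(24186 + sqrt(26))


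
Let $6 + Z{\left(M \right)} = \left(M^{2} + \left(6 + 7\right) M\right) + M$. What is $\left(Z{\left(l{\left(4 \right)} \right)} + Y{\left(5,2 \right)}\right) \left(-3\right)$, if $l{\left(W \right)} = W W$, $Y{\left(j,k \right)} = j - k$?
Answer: $-1431$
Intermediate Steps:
$l{\left(W \right)} = W^{2}$
$Z{\left(M \right)} = -6 + M^{2} + 14 M$ ($Z{\left(M \right)} = -6 + \left(\left(M^{2} + \left(6 + 7\right) M\right) + M\right) = -6 + \left(\left(M^{2} + 13 M\right) + M\right) = -6 + \left(M^{2} + 14 M\right) = -6 + M^{2} + 14 M$)
$\left(Z{\left(l{\left(4 \right)} \right)} + Y{\left(5,2 \right)}\right) \left(-3\right) = \left(\left(-6 + \left(4^{2}\right)^{2} + 14 \cdot 4^{2}\right) + \left(5 - 2\right)\right) \left(-3\right) = \left(\left(-6 + 16^{2} + 14 \cdot 16\right) + \left(5 - 2\right)\right) \left(-3\right) = \left(\left(-6 + 256 + 224\right) + 3\right) \left(-3\right) = \left(474 + 3\right) \left(-3\right) = 477 \left(-3\right) = -1431$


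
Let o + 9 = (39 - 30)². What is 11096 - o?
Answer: 11024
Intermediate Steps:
o = 72 (o = -9 + (39 - 30)² = -9 + 9² = -9 + 81 = 72)
11096 - o = 11096 - 1*72 = 11096 - 72 = 11024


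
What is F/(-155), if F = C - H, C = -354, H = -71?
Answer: 283/155 ≈ 1.8258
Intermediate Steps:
F = -283 (F = -354 - 1*(-71) = -354 + 71 = -283)
F/(-155) = -283/(-155) = -283*(-1/155) = 283/155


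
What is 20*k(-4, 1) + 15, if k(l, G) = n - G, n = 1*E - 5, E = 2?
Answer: -65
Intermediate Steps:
n = -3 (n = 1*2 - 5 = 2 - 5 = -3)
k(l, G) = -3 - G
20*k(-4, 1) + 15 = 20*(-3 - 1*1) + 15 = 20*(-3 - 1) + 15 = 20*(-4) + 15 = -80 + 15 = -65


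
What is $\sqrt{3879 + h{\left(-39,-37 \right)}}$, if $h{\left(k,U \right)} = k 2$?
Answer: $\sqrt{3801} \approx 61.652$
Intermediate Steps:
$h{\left(k,U \right)} = 2 k$
$\sqrt{3879 + h{\left(-39,-37 \right)}} = \sqrt{3879 + 2 \left(-39\right)} = \sqrt{3879 - 78} = \sqrt{3801}$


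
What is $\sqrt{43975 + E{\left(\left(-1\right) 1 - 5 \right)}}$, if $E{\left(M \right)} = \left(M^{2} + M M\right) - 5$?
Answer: $19 \sqrt{122} \approx 209.86$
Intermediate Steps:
$E{\left(M \right)} = -5 + 2 M^{2}$ ($E{\left(M \right)} = \left(M^{2} + M^{2}\right) - 5 = 2 M^{2} - 5 = -5 + 2 M^{2}$)
$\sqrt{43975 + E{\left(\left(-1\right) 1 - 5 \right)}} = \sqrt{43975 - \left(5 - 2 \left(\left(-1\right) 1 - 5\right)^{2}\right)} = \sqrt{43975 - \left(5 - 2 \left(-1 - 5\right)^{2}\right)} = \sqrt{43975 - \left(5 - 2 \left(-6\right)^{2}\right)} = \sqrt{43975 + \left(-5 + 2 \cdot 36\right)} = \sqrt{43975 + \left(-5 + 72\right)} = \sqrt{43975 + 67} = \sqrt{44042} = 19 \sqrt{122}$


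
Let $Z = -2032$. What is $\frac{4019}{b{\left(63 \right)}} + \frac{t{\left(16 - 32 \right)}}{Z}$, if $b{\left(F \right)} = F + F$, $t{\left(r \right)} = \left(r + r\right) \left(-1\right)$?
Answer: $\frac{510161}{16002} \approx 31.881$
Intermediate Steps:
$t{\left(r \right)} = - 2 r$ ($t{\left(r \right)} = 2 r \left(-1\right) = - 2 r$)
$b{\left(F \right)} = 2 F$
$\frac{4019}{b{\left(63 \right)}} + \frac{t{\left(16 - 32 \right)}}{Z} = \frac{4019}{2 \cdot 63} + \frac{\left(-2\right) \left(16 - 32\right)}{-2032} = \frac{4019}{126} + \left(-2\right) \left(-16\right) \left(- \frac{1}{2032}\right) = 4019 \cdot \frac{1}{126} + 32 \left(- \frac{1}{2032}\right) = \frac{4019}{126} - \frac{2}{127} = \frac{510161}{16002}$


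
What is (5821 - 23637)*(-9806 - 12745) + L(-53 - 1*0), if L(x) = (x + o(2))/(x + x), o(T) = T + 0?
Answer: 42587473347/106 ≈ 4.0177e+8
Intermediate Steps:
o(T) = T
L(x) = (2 + x)/(2*x) (L(x) = (x + 2)/(x + x) = (2 + x)/((2*x)) = (2 + x)*(1/(2*x)) = (2 + x)/(2*x))
(5821 - 23637)*(-9806 - 12745) + L(-53 - 1*0) = (5821 - 23637)*(-9806 - 12745) + (2 + (-53 - 1*0))/(2*(-53 - 1*0)) = -17816*(-22551) + (2 + (-53 + 0))/(2*(-53 + 0)) = 401768616 + (½)*(2 - 53)/(-53) = 401768616 + (½)*(-1/53)*(-51) = 401768616 + 51/106 = 42587473347/106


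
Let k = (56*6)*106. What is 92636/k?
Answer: 23159/8904 ≈ 2.6010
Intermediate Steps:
k = 35616 (k = 336*106 = 35616)
92636/k = 92636/35616 = 92636*(1/35616) = 23159/8904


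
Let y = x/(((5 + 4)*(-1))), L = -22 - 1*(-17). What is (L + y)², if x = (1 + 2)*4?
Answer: 361/9 ≈ 40.111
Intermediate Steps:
x = 12 (x = 3*4 = 12)
L = -5 (L = -22 + 17 = -5)
y = -4/3 (y = 12/(((5 + 4)*(-1))) = 12/((9*(-1))) = 12/(-9) = 12*(-⅑) = -4/3 ≈ -1.3333)
(L + y)² = (-5 - 4/3)² = (-19/3)² = 361/9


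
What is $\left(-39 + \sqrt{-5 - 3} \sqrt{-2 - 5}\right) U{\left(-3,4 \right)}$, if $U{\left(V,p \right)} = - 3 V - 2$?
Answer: $-273 - 14 \sqrt{14} \approx -325.38$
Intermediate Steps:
$U{\left(V,p \right)} = -2 - 3 V$
$\left(-39 + \sqrt{-5 - 3} \sqrt{-2 - 5}\right) U{\left(-3,4 \right)} = \left(-39 + \sqrt{-5 - 3} \sqrt{-2 - 5}\right) \left(-2 - -9\right) = \left(-39 + \sqrt{-8} \sqrt{-7}\right) \left(-2 + 9\right) = \left(-39 + 2 i \sqrt{2} i \sqrt{7}\right) 7 = \left(-39 - 2 \sqrt{14}\right) 7 = -273 - 14 \sqrt{14}$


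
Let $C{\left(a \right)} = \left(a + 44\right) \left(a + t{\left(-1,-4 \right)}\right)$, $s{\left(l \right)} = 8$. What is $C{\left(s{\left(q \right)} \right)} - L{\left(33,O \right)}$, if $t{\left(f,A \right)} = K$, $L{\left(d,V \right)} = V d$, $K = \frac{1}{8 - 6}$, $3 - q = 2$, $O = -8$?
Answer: $706$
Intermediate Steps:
$q = 1$ ($q = 3 - 2 = 1$)
$K = \frac{1}{2} \approx 0.5$
$t{\left(f,A \right)} = \frac{1}{2}$
$C{\left(a \right)} = \left(\frac{1}{2} + a\right) \left(44 + a\right)$ ($C{\left(a \right)} = \left(a + 44\right) \left(a + \frac{1}{2}\right) = \left(44 + a\right) \left(\frac{1}{2} + a\right) = \left(\frac{1}{2} + a\right) \left(44 + a\right)$)
$C{\left(s{\left(q \right)} \right)} - L{\left(33,O \right)} = \left(22 + 8^{2} + \frac{89}{2} \cdot 8\right) - \left(-8\right) 33 = \left(22 + 64 + 356\right) - -264 = 442 + 264 = 706$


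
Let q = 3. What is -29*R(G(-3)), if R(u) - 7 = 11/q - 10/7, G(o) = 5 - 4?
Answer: -5626/21 ≈ -267.90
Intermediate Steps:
G(o) = 1
R(u) = 194/21 (R(u) = 7 + (11/3 - 10/7) = 7 + 47/21 = 194/21)
-29*R(G(-3)) = -29*194/21 = -5626/21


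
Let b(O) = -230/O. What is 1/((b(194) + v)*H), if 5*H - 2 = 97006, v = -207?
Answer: -485/1958979552 ≈ -2.4758e-7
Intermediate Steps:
H = 97008/5 (H = ⅖ + (⅕)*97006 = ⅖ + 97006/5 = 97008/5 ≈ 19402.)
1/((b(194) + v)*H) = 1/((-230/194 - 207)*(97008/5)) = (5/97008)/(-230*1/194 - 207) = (5/97008)/(-115/97 - 207) = (5/97008)/(-20194/97) = -97/20194*5/97008 = -485/1958979552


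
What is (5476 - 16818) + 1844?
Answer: -9498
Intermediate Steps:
(5476 - 16818) + 1844 = -11342 + 1844 = -9498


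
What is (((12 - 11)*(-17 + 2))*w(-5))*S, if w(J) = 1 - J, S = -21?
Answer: 1890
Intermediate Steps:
(((12 - 11)*(-17 + 2))*w(-5))*S = (((12 - 11)*(-17 + 2))*(1 - 1*(-5)))*(-21) = ((1*(-15))*(1 + 5))*(-21) = -15*6*(-21) = -90*(-21) = 1890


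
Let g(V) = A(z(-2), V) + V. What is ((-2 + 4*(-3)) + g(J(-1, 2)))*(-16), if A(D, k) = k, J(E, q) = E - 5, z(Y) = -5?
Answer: 416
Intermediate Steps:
J(E, q) = -5 + E
g(V) = 2*V (g(V) = V + V = 2*V)
((-2 + 4*(-3)) + g(J(-1, 2)))*(-16) = ((-2 + 4*(-3)) + 2*(-5 - 1))*(-16) = ((-2 - 12) + 2*(-6))*(-16) = (-14 - 12)*(-16) = -26*(-16) = 416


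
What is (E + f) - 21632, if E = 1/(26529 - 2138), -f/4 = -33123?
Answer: 2703986261/24391 ≈ 1.1086e+5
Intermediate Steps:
f = 132492 (f = -4*(-33123) = 132492)
E = 1/24391 ≈ 4.0999e-5
(E + f) - 21632 = (1/24391 + 132492) - 21632 = 3231612373/24391 - 21632 = 2703986261/24391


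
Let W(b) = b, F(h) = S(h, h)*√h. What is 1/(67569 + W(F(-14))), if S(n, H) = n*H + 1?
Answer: 67569/4566113087 - 197*I*√14/4566113087 ≈ 1.4798e-5 - 1.6143e-7*I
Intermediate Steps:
S(n, H) = 1 + H*n (S(n, H) = H*n + 1 = 1 + H*n)
F(h) = √h*(1 + h²) (F(h) = (1 + h*h)*√h = (1 + h²)*√h = √h*(1 + h²))
1/(67569 + W(F(-14))) = 1/(67569 + √(-14)*(1 + (-14)²)) = 1/(67569 + (I*√14)*(1 + 196)) = 1/(67569 + (I*√14)*197) = 1/(67569 + 197*I*√14)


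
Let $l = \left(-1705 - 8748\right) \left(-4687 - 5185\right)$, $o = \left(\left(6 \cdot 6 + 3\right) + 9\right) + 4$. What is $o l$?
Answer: $5365984832$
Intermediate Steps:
$o = 52$ ($o = \left(\left(36 + 3\right) + 9\right) + 4 = \left(39 + 9\right) + 4 = 48 + 4 = 52$)
$l = 103192016$ ($l = \left(-10453\right) \left(-9872\right) = 103192016$)
$o l = 52 \cdot 103192016 = 5365984832$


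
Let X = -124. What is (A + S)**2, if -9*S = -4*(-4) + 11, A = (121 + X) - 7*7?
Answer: 3025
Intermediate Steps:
A = -52 (A = (121 - 124) - 7*7 = -3 - 1*49 = -3 - 49 = -52)
S = -3 (S = -(-4*(-4) + 11)/9 = -(16 + 11)/9 = -1/9*27 = -3)
(A + S)**2 = (-52 - 3)**2 = (-55)**2 = 3025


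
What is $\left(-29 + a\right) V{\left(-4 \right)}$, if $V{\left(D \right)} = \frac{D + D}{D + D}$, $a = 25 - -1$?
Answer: $-3$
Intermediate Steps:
$a = 26$ ($a = 25 + 1 = 26$)
$V{\left(D \right)} = 1$ ($V{\left(D \right)} = \frac{2 D}{2 D} = 2 D \frac{1}{2 D} = 1$)
$\left(-29 + a\right) V{\left(-4 \right)} = \left(-29 + 26\right) 1 = \left(-3\right) 1 = -3$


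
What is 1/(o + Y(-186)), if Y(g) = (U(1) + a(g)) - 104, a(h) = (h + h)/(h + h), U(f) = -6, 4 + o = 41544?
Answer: 1/41431 ≈ 2.4137e-5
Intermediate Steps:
o = 41540 (o = -4 + 41544 = 41540)
a(h) = 1 (a(h) = (2*h)/((2*h)) = (2*h)*(1/(2*h)) = 1)
Y(g) = -109 (Y(g) = (-6 + 1) - 104 = -5 - 104 = -109)
1/(o + Y(-186)) = 1/(41540 - 109) = 1/41431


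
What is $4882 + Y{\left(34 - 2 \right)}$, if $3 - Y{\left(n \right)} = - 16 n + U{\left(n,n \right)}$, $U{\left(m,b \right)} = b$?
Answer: $5365$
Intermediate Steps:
$Y{\left(n \right)} = 3 + 15 n$ ($Y{\left(n \right)} = 3 - \left(- 16 n + n\right) = 3 - - 15 n = 3 + 15 n$)
$4882 + Y{\left(34 - 2 \right)} = 4882 + \left(3 + 15 \left(34 - 2\right)\right) = 4882 + \left(3 + 15 \cdot 32\right) = 4882 + \left(3 + 480\right) = 4882 + 483 = 5365$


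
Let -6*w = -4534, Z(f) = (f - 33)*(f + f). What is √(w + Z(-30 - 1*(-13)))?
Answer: √22101/3 ≈ 49.555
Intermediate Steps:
Z(f) = 2*f*(-33 + f) (Z(f) = (-33 + f)*(2*f) = 2*f*(-33 + f))
w = 2267/3 (w = -⅙*(-4534) = 2267/3 ≈ 755.67)
√(w + Z(-30 - 1*(-13))) = √(2267/3 + 2*(-30 - 1*(-13))*(-33 + (-30 - 1*(-13)))) = √(2267/3 + 2*(-30 + 13)*(-33 + (-30 + 13))) = √(2267/3 + 2*(-17)*(-33 - 17)) = √(2267/3 + 2*(-17)*(-50)) = √(2267/3 + 1700) = √(7367/3) = √22101/3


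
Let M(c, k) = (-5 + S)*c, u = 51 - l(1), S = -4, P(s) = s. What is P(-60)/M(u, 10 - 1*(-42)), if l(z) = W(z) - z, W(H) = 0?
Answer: 5/39 ≈ 0.12821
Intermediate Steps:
l(z) = -z (l(z) = 0 - z = -z)
u = 52 (u = 51 - (-1) = 51 - 1*(-1) = 51 + 1 = 52)
M(c, k) = -9*c (M(c, k) = (-5 - 4)*c = -9*c)
P(-60)/M(u, 10 - 1*(-42)) = -60/((-9*52)) = -60/(-468) = -60*(-1/468) = 5/39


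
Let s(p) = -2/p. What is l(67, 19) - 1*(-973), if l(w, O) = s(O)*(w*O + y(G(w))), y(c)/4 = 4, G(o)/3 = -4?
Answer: 15909/19 ≈ 837.32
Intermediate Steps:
G(o) = -12 (G(o) = 3*(-4) = -12)
y(c) = 16 (y(c) = 4*4 = 16)
l(w, O) = -2*(16 + O*w)/O (l(w, O) = (-2/O)*(w*O + 16) = (-2/O)*(O*w + 16) = (-2/O)*(16 + O*w) = -2*(16 + O*w)/O)
l(67, 19) - 1*(-973) = (-32/19 - 2*67) - 1*(-973) = (-32*1/19 - 134) + 973 = (-32/19 - 134) + 973 = -2578/19 + 973 = 15909/19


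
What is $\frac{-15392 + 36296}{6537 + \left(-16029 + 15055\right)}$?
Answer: $\frac{20904}{5563} \approx 3.7577$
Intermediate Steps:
$\frac{-15392 + 36296}{6537 + \left(-16029 + 15055\right)} = \frac{20904}{6537 - 974} = \frac{20904}{5563}$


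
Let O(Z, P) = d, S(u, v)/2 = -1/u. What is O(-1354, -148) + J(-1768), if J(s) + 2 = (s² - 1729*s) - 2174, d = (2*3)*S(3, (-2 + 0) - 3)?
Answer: 6180516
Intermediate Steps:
S(u, v) = -2/u (S(u, v) = 2*(-1/u) = -2/u)
d = -4 (d = (2*3)*(-2/3) = 6*(-2*⅓) = 6*(-⅔) = -4)
O(Z, P) = -4
J(s) = -2176 + s² - 1729*s (J(s) = -2 + ((s² - 1729*s) - 2174) = -2 + (-2174 + s² - 1729*s) = -2176 + s² - 1729*s)
O(-1354, -148) + J(-1768) = -4 + (-2176 + (-1768)² - 1729*(-1768)) = -4 + (-2176 + 3125824 + 3056872) = -4 + 6180520 = 6180516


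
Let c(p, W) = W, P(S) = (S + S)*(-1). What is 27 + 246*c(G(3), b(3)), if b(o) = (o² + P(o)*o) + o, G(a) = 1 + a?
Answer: -1449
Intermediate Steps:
P(S) = -2*S (P(S) = (2*S)*(-1) = -2*S)
b(o) = o - o² (b(o) = (o² + (-2*o)*o) + o = (o² - 2*o²) + o = -o² + o = o - o²)
27 + 246*c(G(3), b(3)) = 27 + 246*(3*(1 - 1*3)) = 27 + 246*(3*(1 - 3)) = 27 + 246*(3*(-2)) = 27 + 246*(-6) = 27 - 1476 = -1449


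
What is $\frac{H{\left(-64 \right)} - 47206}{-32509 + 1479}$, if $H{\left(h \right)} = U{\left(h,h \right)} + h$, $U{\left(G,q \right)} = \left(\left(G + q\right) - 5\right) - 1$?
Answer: $\frac{23702}{15515} \approx 1.5277$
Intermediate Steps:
$U{\left(G,q \right)} = -6 + G + q$ ($U{\left(G,q \right)} = \left(-5 + G + q\right) - 1 = -6 + G + q$)
$H{\left(h \right)} = -6 + 3 h$ ($H{\left(h \right)} = \left(-6 + h + h\right) + h = \left(-6 + 2 h\right) + h = -6 + 3 h$)
$\frac{H{\left(-64 \right)} - 47206}{-32509 + 1479} = \frac{\left(-6 + 3 \left(-64\right)\right) - 47206}{-32509 + 1479} = \frac{\left(-6 - 192\right) - 47206}{-31030} = \left(-198 - 47206\right) \left(- \frac{1}{31030}\right) = \left(-47404\right) \left(- \frac{1}{31030}\right) = \frac{23702}{15515}$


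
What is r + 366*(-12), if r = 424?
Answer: -3968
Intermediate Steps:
r + 366*(-12) = 424 + 366*(-12) = 424 - 4392 = -3968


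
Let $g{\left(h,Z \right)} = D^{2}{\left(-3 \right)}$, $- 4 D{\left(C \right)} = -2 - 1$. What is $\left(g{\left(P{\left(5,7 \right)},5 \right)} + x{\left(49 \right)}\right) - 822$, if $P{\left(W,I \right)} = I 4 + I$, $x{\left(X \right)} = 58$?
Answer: $- \frac{12215}{16} \approx -763.44$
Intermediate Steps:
$P{\left(W,I \right)} = 5 I$ ($P{\left(W,I \right)} = 4 I + I = 5 I$)
$D{\left(C \right)} = \frac{3}{4}$ ($D{\left(C \right)} = - \frac{-2 - 1}{4} = \left(- \frac{1}{4}\right) \left(-3\right) = \frac{3}{4}$)
$g{\left(h,Z \right)} = \frac{9}{16}$ ($g{\left(h,Z \right)} = \left(\frac{3}{4}\right)^{2} = \frac{9}{16}$)
$\left(g{\left(P{\left(5,7 \right)},5 \right)} + x{\left(49 \right)}\right) - 822 = \left(\frac{9}{16} + 58\right) - 822 = \frac{937}{16} - 822 = - \frac{12215}{16}$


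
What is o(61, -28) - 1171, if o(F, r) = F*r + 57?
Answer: -2822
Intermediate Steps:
o(F, r) = 57 + F*r
o(61, -28) - 1171 = (57 + 61*(-28)) - 1171 = (57 - 1708) - 1171 = -1651 - 1171 = -2822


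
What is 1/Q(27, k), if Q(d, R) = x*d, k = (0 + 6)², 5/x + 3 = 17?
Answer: 14/135 ≈ 0.10370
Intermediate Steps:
x = 5/14 (x = 5/(-3 + 17) = 5/14 ≈ 0.35714)
k = 36 (k = 6² = 36)
Q(d, R) = 5*d/14
1/Q(27, k) = 1/((5/14)*27) = 1/(135/14) = 14/135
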